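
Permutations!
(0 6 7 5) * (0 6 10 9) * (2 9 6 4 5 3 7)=(0 10 6 2 9)(3 7)(4 5)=[10, 1, 9, 7, 5, 4, 2, 3, 8, 0, 6]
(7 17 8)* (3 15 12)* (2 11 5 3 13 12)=(2 11 5 3 15)(7 17 8)(12 13)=[0, 1, 11, 15, 4, 3, 6, 17, 7, 9, 10, 5, 13, 12, 14, 2, 16, 8]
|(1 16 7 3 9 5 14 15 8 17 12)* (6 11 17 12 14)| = 13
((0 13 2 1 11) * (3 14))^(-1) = ((0 13 2 1 11)(3 14))^(-1) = (0 11 1 2 13)(3 14)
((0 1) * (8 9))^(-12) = (9)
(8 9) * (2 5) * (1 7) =(1 7)(2 5)(8 9) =[0, 7, 5, 3, 4, 2, 6, 1, 9, 8]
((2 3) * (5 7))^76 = (7)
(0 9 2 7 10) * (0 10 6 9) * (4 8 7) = (10)(2 4 8 7 6 9) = [0, 1, 4, 3, 8, 5, 9, 6, 7, 2, 10]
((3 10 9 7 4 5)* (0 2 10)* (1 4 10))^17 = (0 3 5 4 1 2)(7 9 10)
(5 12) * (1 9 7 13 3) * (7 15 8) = (1 9 15 8 7 13 3)(5 12) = [0, 9, 2, 1, 4, 12, 6, 13, 7, 15, 10, 11, 5, 3, 14, 8]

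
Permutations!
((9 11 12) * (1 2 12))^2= (1 12 11 2 9)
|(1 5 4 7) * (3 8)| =|(1 5 4 7)(3 8)| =4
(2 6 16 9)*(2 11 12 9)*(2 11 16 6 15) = (2 15)(9 16 11 12) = [0, 1, 15, 3, 4, 5, 6, 7, 8, 16, 10, 12, 9, 13, 14, 2, 11]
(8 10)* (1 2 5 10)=[0, 2, 5, 3, 4, 10, 6, 7, 1, 9, 8]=(1 2 5 10 8)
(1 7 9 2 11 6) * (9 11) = (1 7 11 6)(2 9) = [0, 7, 9, 3, 4, 5, 1, 11, 8, 2, 10, 6]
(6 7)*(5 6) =(5 6 7) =[0, 1, 2, 3, 4, 6, 7, 5]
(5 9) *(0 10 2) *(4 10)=(0 4 10 2)(5 9)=[4, 1, 0, 3, 10, 9, 6, 7, 8, 5, 2]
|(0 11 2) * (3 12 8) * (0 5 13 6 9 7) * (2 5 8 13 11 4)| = 10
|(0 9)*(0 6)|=|(0 9 6)|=3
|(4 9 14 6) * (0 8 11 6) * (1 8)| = 8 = |(0 1 8 11 6 4 9 14)|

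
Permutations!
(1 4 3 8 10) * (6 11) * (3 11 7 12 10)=[0, 4, 2, 8, 11, 5, 7, 12, 3, 9, 1, 6, 10]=(1 4 11 6 7 12 10)(3 8)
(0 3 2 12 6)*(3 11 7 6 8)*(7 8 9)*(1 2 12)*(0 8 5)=(0 11 5)(1 2)(3 12 9 7 6 8)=[11, 2, 1, 12, 4, 0, 8, 6, 3, 7, 10, 5, 9]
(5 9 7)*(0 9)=(0 9 7 5)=[9, 1, 2, 3, 4, 0, 6, 5, 8, 7]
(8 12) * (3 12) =(3 12 8) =[0, 1, 2, 12, 4, 5, 6, 7, 3, 9, 10, 11, 8]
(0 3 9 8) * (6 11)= (0 3 9 8)(6 11)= [3, 1, 2, 9, 4, 5, 11, 7, 0, 8, 10, 6]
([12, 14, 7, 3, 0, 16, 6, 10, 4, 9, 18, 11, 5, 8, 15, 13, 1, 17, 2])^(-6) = [1, 8, 10, 3, 16, 15, 6, 18, 5, 9, 2, 11, 14, 12, 4, 0, 13, 17, 7]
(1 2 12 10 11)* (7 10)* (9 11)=(1 2 12 7 10 9 11)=[0, 2, 12, 3, 4, 5, 6, 10, 8, 11, 9, 1, 7]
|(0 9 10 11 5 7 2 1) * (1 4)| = |(0 9 10 11 5 7 2 4 1)| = 9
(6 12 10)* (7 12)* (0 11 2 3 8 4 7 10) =[11, 1, 3, 8, 7, 5, 10, 12, 4, 9, 6, 2, 0] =(0 11 2 3 8 4 7 12)(6 10)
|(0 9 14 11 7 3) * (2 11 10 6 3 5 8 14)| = 11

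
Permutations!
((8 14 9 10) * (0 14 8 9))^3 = ((0 14)(9 10))^3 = (0 14)(9 10)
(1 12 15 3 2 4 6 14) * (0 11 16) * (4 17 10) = [11, 12, 17, 2, 6, 5, 14, 7, 8, 9, 4, 16, 15, 13, 1, 3, 0, 10] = (0 11 16)(1 12 15 3 2 17 10 4 6 14)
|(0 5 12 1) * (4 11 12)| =|(0 5 4 11 12 1)| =6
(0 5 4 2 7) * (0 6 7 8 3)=(0 5 4 2 8 3)(6 7)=[5, 1, 8, 0, 2, 4, 7, 6, 3]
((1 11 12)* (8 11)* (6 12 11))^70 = (1 6)(8 12)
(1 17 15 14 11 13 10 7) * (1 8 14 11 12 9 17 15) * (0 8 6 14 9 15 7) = (0 8 9 17 1 7 6 14 12 15 11 13 10) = [8, 7, 2, 3, 4, 5, 14, 6, 9, 17, 0, 13, 15, 10, 12, 11, 16, 1]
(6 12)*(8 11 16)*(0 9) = (0 9)(6 12)(8 11 16) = [9, 1, 2, 3, 4, 5, 12, 7, 11, 0, 10, 16, 6, 13, 14, 15, 8]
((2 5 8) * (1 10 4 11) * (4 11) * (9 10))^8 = ((1 9 10 11)(2 5 8))^8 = (11)(2 8 5)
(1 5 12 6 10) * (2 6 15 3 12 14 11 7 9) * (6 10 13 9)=(1 5 14 11 7 6 13 9 2 10)(3 12 15)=[0, 5, 10, 12, 4, 14, 13, 6, 8, 2, 1, 7, 15, 9, 11, 3]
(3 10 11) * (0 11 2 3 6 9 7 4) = (0 11 6 9 7 4)(2 3 10) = [11, 1, 3, 10, 0, 5, 9, 4, 8, 7, 2, 6]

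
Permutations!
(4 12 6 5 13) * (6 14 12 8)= (4 8 6 5 13)(12 14)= [0, 1, 2, 3, 8, 13, 5, 7, 6, 9, 10, 11, 14, 4, 12]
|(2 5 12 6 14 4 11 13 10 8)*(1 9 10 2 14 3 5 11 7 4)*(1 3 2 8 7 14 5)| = 7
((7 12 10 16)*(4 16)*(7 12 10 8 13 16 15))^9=(4 15 7 10)(8 13 16 12)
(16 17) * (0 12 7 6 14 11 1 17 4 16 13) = [12, 17, 2, 3, 16, 5, 14, 6, 8, 9, 10, 1, 7, 0, 11, 15, 4, 13] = (0 12 7 6 14 11 1 17 13)(4 16)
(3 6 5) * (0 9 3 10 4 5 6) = [9, 1, 2, 0, 5, 10, 6, 7, 8, 3, 4] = (0 9 3)(4 5 10)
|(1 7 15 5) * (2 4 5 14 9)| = |(1 7 15 14 9 2 4 5)| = 8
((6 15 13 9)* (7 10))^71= (6 9 13 15)(7 10)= ((6 15 13 9)(7 10))^71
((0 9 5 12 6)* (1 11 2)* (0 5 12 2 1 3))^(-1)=(0 3 2 5 6 12 9)(1 11)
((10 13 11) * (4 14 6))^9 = (14)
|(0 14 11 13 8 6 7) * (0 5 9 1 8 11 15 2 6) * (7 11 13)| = 11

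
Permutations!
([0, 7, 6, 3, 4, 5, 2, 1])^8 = [0, 1, 2, 3, 4, 5, 6, 7]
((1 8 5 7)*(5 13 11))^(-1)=(1 7 5 11 13 8)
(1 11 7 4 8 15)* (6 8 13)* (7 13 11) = (1 7 4 11 13 6 8 15) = [0, 7, 2, 3, 11, 5, 8, 4, 15, 9, 10, 13, 12, 6, 14, 1]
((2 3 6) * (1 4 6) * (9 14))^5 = ((1 4 6 2 3)(9 14))^5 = (9 14)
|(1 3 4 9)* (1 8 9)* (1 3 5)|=2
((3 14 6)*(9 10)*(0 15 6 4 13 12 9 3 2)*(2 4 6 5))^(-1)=(0 2 5 15)(3 10 9 12 13 4 6 14)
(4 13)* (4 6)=[0, 1, 2, 3, 13, 5, 4, 7, 8, 9, 10, 11, 12, 6]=(4 13 6)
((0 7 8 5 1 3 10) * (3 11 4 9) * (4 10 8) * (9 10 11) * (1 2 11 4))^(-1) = ((0 7 1 9 3 8 5 2 11 4 10))^(-1) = (0 10 4 11 2 5 8 3 9 1 7)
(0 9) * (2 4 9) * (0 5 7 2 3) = [3, 1, 4, 0, 9, 7, 6, 2, 8, 5] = (0 3)(2 4 9 5 7)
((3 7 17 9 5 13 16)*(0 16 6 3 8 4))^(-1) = ((0 16 8 4)(3 7 17 9 5 13 6))^(-1) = (0 4 8 16)(3 6 13 5 9 17 7)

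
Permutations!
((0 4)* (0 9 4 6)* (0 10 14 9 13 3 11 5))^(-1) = (0 5 11 3 13 4 9 14 10 6)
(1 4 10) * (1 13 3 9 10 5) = (1 4 5)(3 9 10 13) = [0, 4, 2, 9, 5, 1, 6, 7, 8, 10, 13, 11, 12, 3]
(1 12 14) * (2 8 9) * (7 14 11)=(1 12 11 7 14)(2 8 9)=[0, 12, 8, 3, 4, 5, 6, 14, 9, 2, 10, 7, 11, 13, 1]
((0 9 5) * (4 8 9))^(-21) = ((0 4 8 9 5))^(-21) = (0 5 9 8 4)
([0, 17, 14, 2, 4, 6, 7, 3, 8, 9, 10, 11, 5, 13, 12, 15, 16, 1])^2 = (17)(2 12 6 3 14 5 7)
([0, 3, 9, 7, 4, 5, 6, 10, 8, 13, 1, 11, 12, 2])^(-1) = (1 10 7 3)(2 13 9)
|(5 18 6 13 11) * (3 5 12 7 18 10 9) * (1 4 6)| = 8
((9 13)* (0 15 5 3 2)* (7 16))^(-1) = (0 2 3 5 15)(7 16)(9 13)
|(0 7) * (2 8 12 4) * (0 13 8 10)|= |(0 7 13 8 12 4 2 10)|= 8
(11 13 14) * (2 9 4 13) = (2 9 4 13 14 11) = [0, 1, 9, 3, 13, 5, 6, 7, 8, 4, 10, 2, 12, 14, 11]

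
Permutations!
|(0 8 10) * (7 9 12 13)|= |(0 8 10)(7 9 12 13)|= 12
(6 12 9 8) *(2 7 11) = [0, 1, 7, 3, 4, 5, 12, 11, 6, 8, 10, 2, 9] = (2 7 11)(6 12 9 8)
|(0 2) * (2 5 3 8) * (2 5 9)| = |(0 9 2)(3 8 5)| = 3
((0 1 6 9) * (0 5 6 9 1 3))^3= ((0 3)(1 9 5 6))^3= (0 3)(1 6 5 9)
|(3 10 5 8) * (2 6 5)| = |(2 6 5 8 3 10)| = 6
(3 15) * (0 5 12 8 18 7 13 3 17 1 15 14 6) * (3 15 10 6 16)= (0 5 12 8 18 7 13 15 17 1 10 6)(3 14 16)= [5, 10, 2, 14, 4, 12, 0, 13, 18, 9, 6, 11, 8, 15, 16, 17, 3, 1, 7]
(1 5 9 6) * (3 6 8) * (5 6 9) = (1 6)(3 9 8) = [0, 6, 2, 9, 4, 5, 1, 7, 3, 8]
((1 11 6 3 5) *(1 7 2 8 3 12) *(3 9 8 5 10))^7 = (1 12 6 11)(2 5 7)(3 10)(8 9)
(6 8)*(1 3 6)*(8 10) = [0, 3, 2, 6, 4, 5, 10, 7, 1, 9, 8] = (1 3 6 10 8)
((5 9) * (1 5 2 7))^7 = (1 9 7 5 2) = ((1 5 9 2 7))^7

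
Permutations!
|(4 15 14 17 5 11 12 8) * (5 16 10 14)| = |(4 15 5 11 12 8)(10 14 17 16)| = 12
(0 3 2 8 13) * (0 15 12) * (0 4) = (0 3 2 8 13 15 12 4) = [3, 1, 8, 2, 0, 5, 6, 7, 13, 9, 10, 11, 4, 15, 14, 12]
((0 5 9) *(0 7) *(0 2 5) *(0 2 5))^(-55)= (0 2)(5 7 9)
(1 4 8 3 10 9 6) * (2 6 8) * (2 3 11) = (1 4 3 10 9 8 11 2 6) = [0, 4, 6, 10, 3, 5, 1, 7, 11, 8, 9, 2]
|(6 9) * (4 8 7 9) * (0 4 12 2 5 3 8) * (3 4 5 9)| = |(0 5 4)(2 9 6 12)(3 8 7)| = 12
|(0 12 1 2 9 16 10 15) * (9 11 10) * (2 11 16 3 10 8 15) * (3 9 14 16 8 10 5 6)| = 24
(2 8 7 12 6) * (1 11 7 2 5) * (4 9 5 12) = [0, 11, 8, 3, 9, 1, 12, 4, 2, 5, 10, 7, 6] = (1 11 7 4 9 5)(2 8)(6 12)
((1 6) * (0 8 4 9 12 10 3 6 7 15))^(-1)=((0 8 4 9 12 10 3 6 1 7 15))^(-1)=(0 15 7 1 6 3 10 12 9 4 8)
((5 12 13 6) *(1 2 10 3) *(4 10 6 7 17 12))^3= (1 5 3 6 10 2 4)(7 13 12 17)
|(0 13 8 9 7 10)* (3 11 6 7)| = 9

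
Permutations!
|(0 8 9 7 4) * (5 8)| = |(0 5 8 9 7 4)| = 6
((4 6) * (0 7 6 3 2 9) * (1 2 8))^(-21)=((0 7 6 4 3 8 1 2 9))^(-21)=(0 1 4)(2 3 7)(6 9 8)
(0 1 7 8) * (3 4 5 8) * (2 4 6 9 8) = (0 1 7 3 6 9 8)(2 4 5) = [1, 7, 4, 6, 5, 2, 9, 3, 0, 8]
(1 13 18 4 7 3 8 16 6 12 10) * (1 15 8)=(1 13 18 4 7 3)(6 12 10 15 8 16)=[0, 13, 2, 1, 7, 5, 12, 3, 16, 9, 15, 11, 10, 18, 14, 8, 6, 17, 4]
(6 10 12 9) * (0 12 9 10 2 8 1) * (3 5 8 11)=(0 12 10 9 6 2 11 3 5 8 1)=[12, 0, 11, 5, 4, 8, 2, 7, 1, 6, 9, 3, 10]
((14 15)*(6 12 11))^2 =(15)(6 11 12)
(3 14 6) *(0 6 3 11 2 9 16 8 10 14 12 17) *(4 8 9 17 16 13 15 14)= [6, 1, 17, 12, 8, 5, 11, 7, 10, 13, 4, 2, 16, 15, 3, 14, 9, 0]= (0 6 11 2 17)(3 12 16 9 13 15 14)(4 8 10)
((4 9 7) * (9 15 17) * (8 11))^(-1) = (4 7 9 17 15)(8 11)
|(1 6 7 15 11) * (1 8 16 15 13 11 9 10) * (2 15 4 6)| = |(1 2 15 9 10)(4 6 7 13 11 8 16)| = 35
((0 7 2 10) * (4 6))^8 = (10)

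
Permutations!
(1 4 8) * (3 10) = (1 4 8)(3 10) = [0, 4, 2, 10, 8, 5, 6, 7, 1, 9, 3]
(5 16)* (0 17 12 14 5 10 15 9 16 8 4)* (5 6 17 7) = (0 7 5 8 4)(6 17 12 14)(9 16 10 15) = [7, 1, 2, 3, 0, 8, 17, 5, 4, 16, 15, 11, 14, 13, 6, 9, 10, 12]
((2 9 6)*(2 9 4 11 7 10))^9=((2 4 11 7 10)(6 9))^9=(2 10 7 11 4)(6 9)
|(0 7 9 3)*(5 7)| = 5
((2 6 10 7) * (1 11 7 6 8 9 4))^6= (1 4 9 8 2 7 11)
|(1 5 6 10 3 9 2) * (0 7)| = |(0 7)(1 5 6 10 3 9 2)| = 14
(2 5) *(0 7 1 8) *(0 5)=(0 7 1 8 5 2)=[7, 8, 0, 3, 4, 2, 6, 1, 5]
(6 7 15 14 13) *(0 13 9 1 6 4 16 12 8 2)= (0 13 4 16 12 8 2)(1 6 7 15 14 9)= [13, 6, 0, 3, 16, 5, 7, 15, 2, 1, 10, 11, 8, 4, 9, 14, 12]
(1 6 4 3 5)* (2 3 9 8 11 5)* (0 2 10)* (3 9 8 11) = (0 2 9 11 5 1 6 4 8 3 10) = [2, 6, 9, 10, 8, 1, 4, 7, 3, 11, 0, 5]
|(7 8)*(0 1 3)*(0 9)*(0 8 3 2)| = 12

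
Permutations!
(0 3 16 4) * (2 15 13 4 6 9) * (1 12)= (0 3 16 6 9 2 15 13 4)(1 12)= [3, 12, 15, 16, 0, 5, 9, 7, 8, 2, 10, 11, 1, 4, 14, 13, 6]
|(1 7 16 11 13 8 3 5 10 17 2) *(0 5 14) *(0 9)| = 14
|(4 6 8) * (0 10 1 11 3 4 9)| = |(0 10 1 11 3 4 6 8 9)| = 9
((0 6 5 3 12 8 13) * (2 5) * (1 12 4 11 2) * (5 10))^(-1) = (0 13 8 12 1 6)(2 11 4 3 5 10)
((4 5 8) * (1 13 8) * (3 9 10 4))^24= ((1 13 8 3 9 10 4 5))^24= (13)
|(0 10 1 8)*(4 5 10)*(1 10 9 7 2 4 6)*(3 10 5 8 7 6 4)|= |(0 4 8)(1 7 2 3 10 5 9 6)|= 24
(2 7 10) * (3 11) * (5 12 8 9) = (2 7 10)(3 11)(5 12 8 9) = [0, 1, 7, 11, 4, 12, 6, 10, 9, 5, 2, 3, 8]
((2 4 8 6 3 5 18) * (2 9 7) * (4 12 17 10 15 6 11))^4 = (2 15 18 12 6 9 17 3 7 10 5)(4 8 11)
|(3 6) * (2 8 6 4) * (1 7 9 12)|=|(1 7 9 12)(2 8 6 3 4)|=20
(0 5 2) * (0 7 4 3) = (0 5 2 7 4 3) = [5, 1, 7, 0, 3, 2, 6, 4]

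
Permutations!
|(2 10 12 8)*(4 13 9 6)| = 4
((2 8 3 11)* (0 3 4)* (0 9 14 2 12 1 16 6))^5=(0 16 12 3 6 1 11)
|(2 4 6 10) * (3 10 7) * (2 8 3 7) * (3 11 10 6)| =|(2 4 3 6)(8 11 10)| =12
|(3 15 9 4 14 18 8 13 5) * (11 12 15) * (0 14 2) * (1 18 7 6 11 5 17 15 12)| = 14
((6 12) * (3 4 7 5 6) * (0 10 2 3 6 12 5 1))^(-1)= (0 1 7 4 3 2 10)(5 6 12)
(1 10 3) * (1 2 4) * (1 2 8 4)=(1 10 3 8 4 2)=[0, 10, 1, 8, 2, 5, 6, 7, 4, 9, 3]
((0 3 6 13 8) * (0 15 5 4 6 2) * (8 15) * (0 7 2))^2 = (4 13 5 6 15)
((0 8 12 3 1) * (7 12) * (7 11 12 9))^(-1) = (0 1 3 12 11 8)(7 9)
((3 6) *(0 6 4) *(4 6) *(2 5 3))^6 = (2 3)(5 6)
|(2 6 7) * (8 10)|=6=|(2 6 7)(8 10)|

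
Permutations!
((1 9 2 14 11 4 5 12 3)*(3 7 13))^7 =((1 9 2 14 11 4 5 12 7 13 3))^7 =(1 12 14 3 5 2 13 4 9 7 11)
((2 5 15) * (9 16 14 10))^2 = (2 15 5)(9 14)(10 16)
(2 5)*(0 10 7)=(0 10 7)(2 5)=[10, 1, 5, 3, 4, 2, 6, 0, 8, 9, 7]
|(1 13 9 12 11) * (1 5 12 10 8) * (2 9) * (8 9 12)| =14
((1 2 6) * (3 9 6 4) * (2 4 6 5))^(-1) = ((1 4 3 9 5 2 6))^(-1) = (1 6 2 5 9 3 4)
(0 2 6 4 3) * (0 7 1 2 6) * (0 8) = (0 6 4 3 7 1 2 8) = [6, 2, 8, 7, 3, 5, 4, 1, 0]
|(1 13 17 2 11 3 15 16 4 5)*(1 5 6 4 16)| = 14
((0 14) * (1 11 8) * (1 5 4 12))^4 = (14)(1 4 8)(5 11 12)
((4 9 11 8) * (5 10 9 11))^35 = ((4 11 8)(5 10 9))^35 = (4 8 11)(5 9 10)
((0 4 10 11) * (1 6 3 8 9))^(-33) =((0 4 10 11)(1 6 3 8 9))^(-33) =(0 11 10 4)(1 3 9 6 8)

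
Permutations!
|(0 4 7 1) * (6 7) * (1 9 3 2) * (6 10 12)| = |(0 4 10 12 6 7 9 3 2 1)| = 10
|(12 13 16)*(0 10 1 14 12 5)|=|(0 10 1 14 12 13 16 5)|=8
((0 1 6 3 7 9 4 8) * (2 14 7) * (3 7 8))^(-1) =(0 8 14 2 3 4 9 7 6 1)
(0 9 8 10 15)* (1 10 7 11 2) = [9, 10, 1, 3, 4, 5, 6, 11, 7, 8, 15, 2, 12, 13, 14, 0] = (0 9 8 7 11 2 1 10 15)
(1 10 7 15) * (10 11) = (1 11 10 7 15) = [0, 11, 2, 3, 4, 5, 6, 15, 8, 9, 7, 10, 12, 13, 14, 1]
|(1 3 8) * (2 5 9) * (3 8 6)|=6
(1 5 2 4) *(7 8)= (1 5 2 4)(7 8)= [0, 5, 4, 3, 1, 2, 6, 8, 7]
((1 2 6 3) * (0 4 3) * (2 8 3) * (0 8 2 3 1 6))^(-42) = (8)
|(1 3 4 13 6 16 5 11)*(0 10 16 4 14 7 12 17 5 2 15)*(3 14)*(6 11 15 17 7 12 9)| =63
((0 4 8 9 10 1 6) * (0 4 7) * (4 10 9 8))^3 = ((0 7)(1 6 10))^3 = (10)(0 7)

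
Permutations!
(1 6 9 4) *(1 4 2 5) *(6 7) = (1 7 6 9 2 5) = [0, 7, 5, 3, 4, 1, 9, 6, 8, 2]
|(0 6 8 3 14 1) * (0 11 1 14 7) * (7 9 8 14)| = |(0 6 14 7)(1 11)(3 9 8)| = 12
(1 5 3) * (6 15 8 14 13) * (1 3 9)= (1 5 9)(6 15 8 14 13)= [0, 5, 2, 3, 4, 9, 15, 7, 14, 1, 10, 11, 12, 6, 13, 8]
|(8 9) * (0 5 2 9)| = 5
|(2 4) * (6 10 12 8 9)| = |(2 4)(6 10 12 8 9)| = 10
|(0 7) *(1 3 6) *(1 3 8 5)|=|(0 7)(1 8 5)(3 6)|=6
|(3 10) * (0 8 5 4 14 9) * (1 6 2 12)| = 12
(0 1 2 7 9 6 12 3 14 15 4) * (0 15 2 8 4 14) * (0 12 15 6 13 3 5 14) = (0 1 8 4 6 15)(2 7 9 13 3 12 5 14) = [1, 8, 7, 12, 6, 14, 15, 9, 4, 13, 10, 11, 5, 3, 2, 0]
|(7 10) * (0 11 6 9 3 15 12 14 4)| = |(0 11 6 9 3 15 12 14 4)(7 10)| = 18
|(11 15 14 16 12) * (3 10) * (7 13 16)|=|(3 10)(7 13 16 12 11 15 14)|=14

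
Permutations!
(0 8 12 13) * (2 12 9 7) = (0 8 9 7 2 12 13) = [8, 1, 12, 3, 4, 5, 6, 2, 9, 7, 10, 11, 13, 0]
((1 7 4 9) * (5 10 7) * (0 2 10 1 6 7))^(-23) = ((0 2 10)(1 5)(4 9 6 7))^(-23) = (0 2 10)(1 5)(4 9 6 7)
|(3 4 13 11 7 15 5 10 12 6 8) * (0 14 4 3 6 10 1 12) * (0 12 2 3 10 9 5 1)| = 14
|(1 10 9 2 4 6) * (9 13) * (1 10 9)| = 7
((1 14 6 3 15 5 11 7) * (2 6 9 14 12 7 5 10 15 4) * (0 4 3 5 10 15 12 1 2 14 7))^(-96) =(15)(0 9 6 10 4 7 5 12 14 2 11)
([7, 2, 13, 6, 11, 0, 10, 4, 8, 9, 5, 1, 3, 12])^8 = [3, 0, 7, 1, 10, 12, 2, 6, 8, 9, 13, 5, 11, 4]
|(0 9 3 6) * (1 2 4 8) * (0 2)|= 8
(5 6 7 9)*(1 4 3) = (1 4 3)(5 6 7 9) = [0, 4, 2, 1, 3, 6, 7, 9, 8, 5]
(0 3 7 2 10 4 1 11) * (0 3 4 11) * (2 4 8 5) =(0 8 5 2 10 11 3 7 4 1) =[8, 0, 10, 7, 1, 2, 6, 4, 5, 9, 11, 3]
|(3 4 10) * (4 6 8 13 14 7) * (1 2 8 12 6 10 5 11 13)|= |(1 2 8)(3 10)(4 5 11 13 14 7)(6 12)|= 6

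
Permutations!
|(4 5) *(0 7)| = 2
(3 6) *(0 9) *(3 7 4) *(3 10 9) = (0 3 6 7 4 10 9) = [3, 1, 2, 6, 10, 5, 7, 4, 8, 0, 9]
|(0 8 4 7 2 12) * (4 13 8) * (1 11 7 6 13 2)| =21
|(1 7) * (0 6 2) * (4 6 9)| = |(0 9 4 6 2)(1 7)| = 10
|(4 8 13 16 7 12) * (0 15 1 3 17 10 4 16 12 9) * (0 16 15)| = |(1 3 17 10 4 8 13 12 15)(7 9 16)| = 9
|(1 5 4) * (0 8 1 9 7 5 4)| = 7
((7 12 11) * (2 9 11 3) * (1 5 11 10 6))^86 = ((1 5 11 7 12 3 2 9 10 6))^86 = (1 2 11 10 12)(3 5 9 7 6)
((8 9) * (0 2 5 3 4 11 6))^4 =(0 4 2 11 5 6 3)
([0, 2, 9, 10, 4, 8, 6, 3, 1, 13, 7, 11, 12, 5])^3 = (1 13)(2 5)(8 9)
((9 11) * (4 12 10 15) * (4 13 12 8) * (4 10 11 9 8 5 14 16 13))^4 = (4 13 10 14 11)(5 12 15 16 8)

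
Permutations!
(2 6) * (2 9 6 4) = (2 4)(6 9) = [0, 1, 4, 3, 2, 5, 9, 7, 8, 6]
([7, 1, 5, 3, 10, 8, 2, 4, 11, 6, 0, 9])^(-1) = [10, 1, 6, 3, 7, 2, 9, 0, 5, 11, 4, 8]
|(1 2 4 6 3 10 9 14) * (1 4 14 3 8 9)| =|(1 2 14 4 6 8 9 3 10)| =9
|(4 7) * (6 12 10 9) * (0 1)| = |(0 1)(4 7)(6 12 10 9)| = 4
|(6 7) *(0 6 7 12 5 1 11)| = |(0 6 12 5 1 11)| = 6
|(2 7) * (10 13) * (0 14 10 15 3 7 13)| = 15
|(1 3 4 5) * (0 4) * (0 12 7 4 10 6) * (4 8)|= |(0 10 6)(1 3 12 7 8 4 5)|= 21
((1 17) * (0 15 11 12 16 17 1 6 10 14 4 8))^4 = (0 16 14 15 17 4 11 6 8 12 10)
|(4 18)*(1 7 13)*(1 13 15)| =|(1 7 15)(4 18)| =6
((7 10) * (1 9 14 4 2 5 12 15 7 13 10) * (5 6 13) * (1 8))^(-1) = ((1 9 14 4 2 6 13 10 5 12 15 7 8))^(-1) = (1 8 7 15 12 5 10 13 6 2 4 14 9)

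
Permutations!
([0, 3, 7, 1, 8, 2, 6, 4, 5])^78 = [0, 1, 8, 3, 2, 4, 6, 5, 7]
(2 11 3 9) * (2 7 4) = (2 11 3 9 7 4) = [0, 1, 11, 9, 2, 5, 6, 4, 8, 7, 10, 3]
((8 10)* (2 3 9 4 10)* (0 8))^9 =((0 8 2 3 9 4 10))^9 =(0 2 9 10 8 3 4)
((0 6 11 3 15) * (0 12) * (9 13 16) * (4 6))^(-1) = (0 12 15 3 11 6 4)(9 16 13)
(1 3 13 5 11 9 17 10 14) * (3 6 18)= [0, 6, 2, 13, 4, 11, 18, 7, 8, 17, 14, 9, 12, 5, 1, 15, 16, 10, 3]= (1 6 18 3 13 5 11 9 17 10 14)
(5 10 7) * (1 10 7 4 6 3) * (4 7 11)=(1 10 7 5 11 4 6 3)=[0, 10, 2, 1, 6, 11, 3, 5, 8, 9, 7, 4]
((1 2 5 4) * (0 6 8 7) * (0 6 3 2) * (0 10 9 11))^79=(0 9 1 5 3 11 10 4 2)(6 8 7)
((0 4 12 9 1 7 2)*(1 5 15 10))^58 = (0 7 10 5 12)(1 15 9 4 2)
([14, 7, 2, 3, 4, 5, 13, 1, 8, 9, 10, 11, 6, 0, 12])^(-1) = (0 13 6 12 14)(1 7)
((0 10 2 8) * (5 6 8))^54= (10)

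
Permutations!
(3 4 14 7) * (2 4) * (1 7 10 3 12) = [0, 7, 4, 2, 14, 5, 6, 12, 8, 9, 3, 11, 1, 13, 10] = (1 7 12)(2 4 14 10 3)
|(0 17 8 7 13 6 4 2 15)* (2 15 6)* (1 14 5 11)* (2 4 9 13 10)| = 44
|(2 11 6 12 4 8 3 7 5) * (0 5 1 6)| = 28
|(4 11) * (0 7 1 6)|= |(0 7 1 6)(4 11)|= 4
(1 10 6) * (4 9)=(1 10 6)(4 9)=[0, 10, 2, 3, 9, 5, 1, 7, 8, 4, 6]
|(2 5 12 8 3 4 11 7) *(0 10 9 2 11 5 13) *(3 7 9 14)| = |(0 10 14 3 4 5 12 8 7 11 9 2 13)| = 13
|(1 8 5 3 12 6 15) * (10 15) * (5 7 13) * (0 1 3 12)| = 11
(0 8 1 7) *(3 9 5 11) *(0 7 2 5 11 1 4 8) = (1 2 5)(3 9 11)(4 8) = [0, 2, 5, 9, 8, 1, 6, 7, 4, 11, 10, 3]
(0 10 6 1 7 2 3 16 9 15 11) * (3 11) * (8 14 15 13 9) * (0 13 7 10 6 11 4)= (0 6 1 10 11 13 9 7 2 4)(3 16 8 14 15)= [6, 10, 4, 16, 0, 5, 1, 2, 14, 7, 11, 13, 12, 9, 15, 3, 8]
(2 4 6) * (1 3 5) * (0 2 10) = [2, 3, 4, 5, 6, 1, 10, 7, 8, 9, 0] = (0 2 4 6 10)(1 3 5)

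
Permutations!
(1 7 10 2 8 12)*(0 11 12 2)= (0 11 12 1 7 10)(2 8)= [11, 7, 8, 3, 4, 5, 6, 10, 2, 9, 0, 12, 1]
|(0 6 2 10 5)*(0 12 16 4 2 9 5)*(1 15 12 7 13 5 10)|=|(0 6 9 10)(1 15 12 16 4 2)(5 7 13)|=12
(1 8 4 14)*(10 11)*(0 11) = (0 11 10)(1 8 4 14) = [11, 8, 2, 3, 14, 5, 6, 7, 4, 9, 0, 10, 12, 13, 1]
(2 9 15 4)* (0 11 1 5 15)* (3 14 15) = (0 11 1 5 3 14 15 4 2 9) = [11, 5, 9, 14, 2, 3, 6, 7, 8, 0, 10, 1, 12, 13, 15, 4]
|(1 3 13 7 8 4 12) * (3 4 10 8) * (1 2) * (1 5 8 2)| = |(1 4 12)(2 5 8 10)(3 13 7)| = 12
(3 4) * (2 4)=[0, 1, 4, 2, 3]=(2 4 3)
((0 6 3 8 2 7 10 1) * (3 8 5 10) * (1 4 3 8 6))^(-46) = (2 8 7)(3 10)(4 5) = ((0 1)(2 7 8)(3 5 10 4))^(-46)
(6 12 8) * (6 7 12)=(7 12 8)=[0, 1, 2, 3, 4, 5, 6, 12, 7, 9, 10, 11, 8]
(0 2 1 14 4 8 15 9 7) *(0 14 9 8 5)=(0 2 1 9 7 14 4 5)(8 15)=[2, 9, 1, 3, 5, 0, 6, 14, 15, 7, 10, 11, 12, 13, 4, 8]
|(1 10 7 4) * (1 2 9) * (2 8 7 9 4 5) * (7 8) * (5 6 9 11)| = 9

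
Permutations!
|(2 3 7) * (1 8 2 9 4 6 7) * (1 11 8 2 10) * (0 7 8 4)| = |(0 7 9)(1 2 3 11 4 6 8 10)| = 24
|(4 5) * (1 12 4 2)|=|(1 12 4 5 2)|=5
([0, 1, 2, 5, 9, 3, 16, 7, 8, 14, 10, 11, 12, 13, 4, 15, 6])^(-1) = (3 5)(4 14 9)(6 16)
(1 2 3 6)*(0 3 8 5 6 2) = (0 3 2 8 5 6 1) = [3, 0, 8, 2, 4, 6, 1, 7, 5]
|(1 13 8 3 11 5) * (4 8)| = 7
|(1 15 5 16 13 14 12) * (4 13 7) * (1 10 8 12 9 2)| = 30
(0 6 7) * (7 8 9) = [6, 1, 2, 3, 4, 5, 8, 0, 9, 7] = (0 6 8 9 7)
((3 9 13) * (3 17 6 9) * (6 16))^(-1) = (6 16 17 13 9)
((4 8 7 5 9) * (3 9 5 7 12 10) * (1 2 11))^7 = ((1 2 11)(3 9 4 8 12 10))^7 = (1 2 11)(3 9 4 8 12 10)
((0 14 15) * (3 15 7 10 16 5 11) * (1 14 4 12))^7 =(0 16 12 11 14 15 10 4 5 1 3 7)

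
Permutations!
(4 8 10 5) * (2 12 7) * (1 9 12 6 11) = [0, 9, 6, 3, 8, 4, 11, 2, 10, 12, 5, 1, 7] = (1 9 12 7 2 6 11)(4 8 10 5)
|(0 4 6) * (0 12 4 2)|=6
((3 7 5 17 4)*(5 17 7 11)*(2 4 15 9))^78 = (2 17 11)(3 9 7)(4 15 5) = ((2 4 3 11 5 7 17 15 9))^78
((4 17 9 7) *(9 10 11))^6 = (17) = ((4 17 10 11 9 7))^6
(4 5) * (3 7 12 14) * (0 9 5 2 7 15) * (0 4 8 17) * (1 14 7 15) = (0 9 5 8 17)(1 14 3)(2 15 4)(7 12) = [9, 14, 15, 1, 2, 8, 6, 12, 17, 5, 10, 11, 7, 13, 3, 4, 16, 0]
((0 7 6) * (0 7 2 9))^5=(0 9 2)(6 7)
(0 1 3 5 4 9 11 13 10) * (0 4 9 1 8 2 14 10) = [8, 3, 14, 5, 1, 9, 6, 7, 2, 11, 4, 13, 12, 0, 10] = (0 8 2 14 10 4 1 3 5 9 11 13)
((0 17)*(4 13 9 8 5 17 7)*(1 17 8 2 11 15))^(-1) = (0 17 1 15 11 2 9 13 4 7)(5 8) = ((0 7 4 13 9 2 11 15 1 17)(5 8))^(-1)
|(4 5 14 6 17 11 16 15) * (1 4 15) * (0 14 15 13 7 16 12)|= |(0 14 6 17 11 12)(1 4 5 15 13 7 16)|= 42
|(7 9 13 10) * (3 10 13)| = |(13)(3 10 7 9)| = 4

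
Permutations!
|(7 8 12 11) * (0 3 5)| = 12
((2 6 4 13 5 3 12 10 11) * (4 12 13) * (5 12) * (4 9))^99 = ((2 6 5 3 13 12 10 11)(4 9))^99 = (2 3 10 6 13 11 5 12)(4 9)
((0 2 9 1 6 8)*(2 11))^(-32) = (0 9 8 2 6 11 1)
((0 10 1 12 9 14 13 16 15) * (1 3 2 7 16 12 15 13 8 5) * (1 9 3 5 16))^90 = (0 16 1 14 2 5 12)(3 10 13 15 8 7 9)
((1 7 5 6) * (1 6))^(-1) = ((1 7 5))^(-1) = (1 5 7)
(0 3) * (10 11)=(0 3)(10 11)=[3, 1, 2, 0, 4, 5, 6, 7, 8, 9, 11, 10]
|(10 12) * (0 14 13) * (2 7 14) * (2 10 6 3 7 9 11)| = 24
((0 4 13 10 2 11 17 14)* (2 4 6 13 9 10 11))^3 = (0 11)(6 17)(13 14)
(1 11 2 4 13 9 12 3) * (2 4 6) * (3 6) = (1 11 4 13 9 12 6 2 3) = [0, 11, 3, 1, 13, 5, 2, 7, 8, 12, 10, 4, 6, 9]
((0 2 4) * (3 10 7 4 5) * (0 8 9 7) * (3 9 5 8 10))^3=(0 5 4 2 9 10 8 7)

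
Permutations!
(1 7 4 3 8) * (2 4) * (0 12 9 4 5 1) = [12, 7, 5, 8, 3, 1, 6, 2, 0, 4, 10, 11, 9] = (0 12 9 4 3 8)(1 7 2 5)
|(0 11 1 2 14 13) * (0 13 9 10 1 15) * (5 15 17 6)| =30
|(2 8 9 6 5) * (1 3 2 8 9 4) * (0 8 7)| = |(0 8 4 1 3 2 9 6 5 7)| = 10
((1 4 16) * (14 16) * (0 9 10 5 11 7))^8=(16)(0 10 11)(5 7 9)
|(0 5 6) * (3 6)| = |(0 5 3 6)| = 4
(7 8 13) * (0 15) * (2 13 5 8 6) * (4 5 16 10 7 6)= (0 15)(2 13 6)(4 5 8 16 10 7)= [15, 1, 13, 3, 5, 8, 2, 4, 16, 9, 7, 11, 12, 6, 14, 0, 10]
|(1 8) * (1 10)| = |(1 8 10)| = 3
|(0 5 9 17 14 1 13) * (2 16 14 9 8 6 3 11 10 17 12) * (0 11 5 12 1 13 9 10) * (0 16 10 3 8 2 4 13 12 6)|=30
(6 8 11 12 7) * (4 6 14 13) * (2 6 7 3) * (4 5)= (2 6 8 11 12 3)(4 7 14 13 5)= [0, 1, 6, 2, 7, 4, 8, 14, 11, 9, 10, 12, 3, 5, 13]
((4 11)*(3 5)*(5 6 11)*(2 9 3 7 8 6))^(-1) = ((2 9 3)(4 5 7 8 6 11))^(-1) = (2 3 9)(4 11 6 8 7 5)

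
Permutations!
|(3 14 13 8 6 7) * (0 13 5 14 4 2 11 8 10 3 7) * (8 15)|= |(0 13 10 3 4 2 11 15 8 6)(5 14)|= 10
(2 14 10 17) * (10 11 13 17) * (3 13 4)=(2 14 11 4 3 13 17)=[0, 1, 14, 13, 3, 5, 6, 7, 8, 9, 10, 4, 12, 17, 11, 15, 16, 2]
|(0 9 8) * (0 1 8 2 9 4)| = 2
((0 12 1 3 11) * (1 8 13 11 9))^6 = (0 12 8 13 11)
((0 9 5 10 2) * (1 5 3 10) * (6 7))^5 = ((0 9 3 10 2)(1 5)(6 7))^5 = (10)(1 5)(6 7)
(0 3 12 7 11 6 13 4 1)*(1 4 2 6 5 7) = (0 3 12 1)(2 6 13)(5 7 11) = [3, 0, 6, 12, 4, 7, 13, 11, 8, 9, 10, 5, 1, 2]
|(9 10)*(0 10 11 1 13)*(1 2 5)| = 8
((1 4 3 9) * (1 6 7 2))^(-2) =((1 4 3 9 6 7 2))^(-2) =(1 7 9 4 2 6 3)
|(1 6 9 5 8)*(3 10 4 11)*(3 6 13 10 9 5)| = |(1 13 10 4 11 6 5 8)(3 9)| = 8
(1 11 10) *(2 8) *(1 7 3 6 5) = (1 11 10 7 3 6 5)(2 8) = [0, 11, 8, 6, 4, 1, 5, 3, 2, 9, 7, 10]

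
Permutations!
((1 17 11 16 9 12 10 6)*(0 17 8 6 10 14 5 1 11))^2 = (17)(1 6 16 12 5 8 11 9 14)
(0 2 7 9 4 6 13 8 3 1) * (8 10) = (0 2 7 9 4 6 13 10 8 3 1) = [2, 0, 7, 1, 6, 5, 13, 9, 3, 4, 8, 11, 12, 10]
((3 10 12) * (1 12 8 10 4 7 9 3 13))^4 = (1 12 13)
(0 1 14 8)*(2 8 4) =(0 1 14 4 2 8) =[1, 14, 8, 3, 2, 5, 6, 7, 0, 9, 10, 11, 12, 13, 4]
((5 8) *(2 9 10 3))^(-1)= ((2 9 10 3)(5 8))^(-1)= (2 3 10 9)(5 8)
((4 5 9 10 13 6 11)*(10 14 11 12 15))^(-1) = ((4 5 9 14 11)(6 12 15 10 13))^(-1) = (4 11 14 9 5)(6 13 10 15 12)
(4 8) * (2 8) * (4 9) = (2 8 9 4) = [0, 1, 8, 3, 2, 5, 6, 7, 9, 4]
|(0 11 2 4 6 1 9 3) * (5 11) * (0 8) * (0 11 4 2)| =|(0 5 4 6 1 9 3 8 11)| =9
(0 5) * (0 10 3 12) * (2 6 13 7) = (0 5 10 3 12)(2 6 13 7) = [5, 1, 6, 12, 4, 10, 13, 2, 8, 9, 3, 11, 0, 7]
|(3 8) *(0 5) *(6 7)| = |(0 5)(3 8)(6 7)| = 2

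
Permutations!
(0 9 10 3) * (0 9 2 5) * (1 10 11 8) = (0 2 5)(1 10 3 9 11 8) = [2, 10, 5, 9, 4, 0, 6, 7, 1, 11, 3, 8]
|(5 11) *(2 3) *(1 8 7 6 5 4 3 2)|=|(1 8 7 6 5 11 4 3)|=8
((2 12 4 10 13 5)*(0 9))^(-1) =((0 9)(2 12 4 10 13 5))^(-1) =(0 9)(2 5 13 10 4 12)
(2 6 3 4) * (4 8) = (2 6 3 8 4) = [0, 1, 6, 8, 2, 5, 3, 7, 4]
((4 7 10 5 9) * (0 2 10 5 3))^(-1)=((0 2 10 3)(4 7 5 9))^(-1)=(0 3 10 2)(4 9 5 7)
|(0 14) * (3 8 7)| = |(0 14)(3 8 7)| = 6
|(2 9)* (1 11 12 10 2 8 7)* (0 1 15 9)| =|(0 1 11 12 10 2)(7 15 9 8)| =12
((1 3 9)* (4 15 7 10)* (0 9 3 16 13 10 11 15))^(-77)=((0 9 1 16 13 10 4)(7 11 15))^(-77)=(16)(7 11 15)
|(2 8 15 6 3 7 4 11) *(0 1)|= |(0 1)(2 8 15 6 3 7 4 11)|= 8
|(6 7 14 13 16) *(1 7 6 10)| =6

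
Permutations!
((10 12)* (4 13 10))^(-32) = ((4 13 10 12))^(-32) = (13)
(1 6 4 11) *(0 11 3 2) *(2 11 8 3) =(0 8 3 11 1 6 4 2) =[8, 6, 0, 11, 2, 5, 4, 7, 3, 9, 10, 1]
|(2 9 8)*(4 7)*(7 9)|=5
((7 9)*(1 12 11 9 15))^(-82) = (1 11 7)(9 15 12)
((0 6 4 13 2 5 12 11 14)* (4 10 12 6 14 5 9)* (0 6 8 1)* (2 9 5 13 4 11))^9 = ((0 14 6 10 12 2 5 8 1)(9 11 13))^9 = (14)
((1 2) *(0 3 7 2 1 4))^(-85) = (7) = ((0 3 7 2 4))^(-85)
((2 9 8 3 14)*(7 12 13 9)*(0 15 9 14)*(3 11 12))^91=((0 15 9 8 11 12 13 14 2 7 3))^91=(0 8 13 7 15 11 14 3 9 12 2)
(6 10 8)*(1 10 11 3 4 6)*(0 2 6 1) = (0 2 6 11 3 4 1 10 8) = [2, 10, 6, 4, 1, 5, 11, 7, 0, 9, 8, 3]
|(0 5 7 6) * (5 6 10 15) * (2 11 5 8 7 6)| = 20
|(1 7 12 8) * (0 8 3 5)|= |(0 8 1 7 12 3 5)|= 7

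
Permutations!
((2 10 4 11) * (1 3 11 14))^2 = ((1 3 11 2 10 4 14))^2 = (1 11 10 14 3 2 4)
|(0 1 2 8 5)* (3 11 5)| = |(0 1 2 8 3 11 5)| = 7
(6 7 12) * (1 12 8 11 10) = (1 12 6 7 8 11 10) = [0, 12, 2, 3, 4, 5, 7, 8, 11, 9, 1, 10, 6]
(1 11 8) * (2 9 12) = [0, 11, 9, 3, 4, 5, 6, 7, 1, 12, 10, 8, 2] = (1 11 8)(2 9 12)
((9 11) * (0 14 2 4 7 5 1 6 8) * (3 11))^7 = ((0 14 2 4 7 5 1 6 8)(3 11 9))^7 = (0 6 5 4 14 8 1 7 2)(3 11 9)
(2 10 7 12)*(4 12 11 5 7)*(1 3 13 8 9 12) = (1 3 13 8 9 12 2 10 4)(5 7 11) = [0, 3, 10, 13, 1, 7, 6, 11, 9, 12, 4, 5, 2, 8]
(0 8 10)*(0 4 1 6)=(0 8 10 4 1 6)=[8, 6, 2, 3, 1, 5, 0, 7, 10, 9, 4]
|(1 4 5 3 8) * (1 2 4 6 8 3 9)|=7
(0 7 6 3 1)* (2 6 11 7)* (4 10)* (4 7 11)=(11)(0 2 6 3 1)(4 10 7)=[2, 0, 6, 1, 10, 5, 3, 4, 8, 9, 7, 11]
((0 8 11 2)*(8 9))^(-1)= (0 2 11 8 9)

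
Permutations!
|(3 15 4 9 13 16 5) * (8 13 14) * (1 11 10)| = 9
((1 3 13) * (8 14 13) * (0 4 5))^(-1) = (0 5 4)(1 13 14 8 3)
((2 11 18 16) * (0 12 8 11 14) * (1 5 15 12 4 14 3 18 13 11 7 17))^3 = (1 12 17 15 7 5 8)(2 16 18 3)(11 13)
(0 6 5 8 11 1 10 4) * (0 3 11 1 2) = [6, 10, 0, 11, 3, 8, 5, 7, 1, 9, 4, 2] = (0 6 5 8 1 10 4 3 11 2)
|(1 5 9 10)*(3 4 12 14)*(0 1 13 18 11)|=8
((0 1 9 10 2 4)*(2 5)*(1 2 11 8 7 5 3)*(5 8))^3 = ((0 2 4)(1 9 10 3)(5 11)(7 8))^3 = (1 3 10 9)(5 11)(7 8)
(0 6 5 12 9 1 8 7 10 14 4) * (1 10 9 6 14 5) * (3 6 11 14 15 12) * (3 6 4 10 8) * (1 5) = (0 15 12 11 14 10 1 3 4)(5 6)(7 9 8) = [15, 3, 2, 4, 0, 6, 5, 9, 7, 8, 1, 14, 11, 13, 10, 12]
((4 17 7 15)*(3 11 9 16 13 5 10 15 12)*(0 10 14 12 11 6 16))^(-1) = ((0 10 15 4 17 7 11 9)(3 6 16 13 5 14 12))^(-1) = (0 9 11 7 17 4 15 10)(3 12 14 5 13 16 6)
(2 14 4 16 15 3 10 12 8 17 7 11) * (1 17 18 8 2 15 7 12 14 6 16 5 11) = (1 17 12 2 6 16 7)(3 10 14 4 5 11 15)(8 18) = [0, 17, 6, 10, 5, 11, 16, 1, 18, 9, 14, 15, 2, 13, 4, 3, 7, 12, 8]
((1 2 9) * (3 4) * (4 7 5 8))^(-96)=((1 2 9)(3 7 5 8 4))^(-96)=(9)(3 4 8 5 7)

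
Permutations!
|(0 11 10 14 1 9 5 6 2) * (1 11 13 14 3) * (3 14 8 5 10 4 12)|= 24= |(0 13 8 5 6 2)(1 9 10 14 11 4 12 3)|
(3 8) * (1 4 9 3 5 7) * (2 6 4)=(1 2 6 4 9 3 8 5 7)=[0, 2, 6, 8, 9, 7, 4, 1, 5, 3]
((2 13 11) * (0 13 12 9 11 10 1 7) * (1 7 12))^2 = ((0 13 10 7)(1 12 9 11 2))^2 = (0 10)(1 9 2 12 11)(7 13)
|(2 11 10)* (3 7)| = 6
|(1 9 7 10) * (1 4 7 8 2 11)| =15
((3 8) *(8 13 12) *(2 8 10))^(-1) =(2 10 12 13 3 8)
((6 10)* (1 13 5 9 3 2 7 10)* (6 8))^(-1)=((1 13 5 9 3 2 7 10 8 6))^(-1)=(1 6 8 10 7 2 3 9 5 13)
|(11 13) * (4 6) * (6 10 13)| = 5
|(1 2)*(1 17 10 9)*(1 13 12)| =7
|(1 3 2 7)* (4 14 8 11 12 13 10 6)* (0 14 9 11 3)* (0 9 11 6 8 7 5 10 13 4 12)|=|(0 14 7 1 9 6 12 4 11)(2 5 10 8 3)|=45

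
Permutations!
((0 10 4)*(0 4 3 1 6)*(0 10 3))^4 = (0 10 6 1 3)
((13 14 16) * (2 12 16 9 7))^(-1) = (2 7 9 14 13 16 12) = ((2 12 16 13 14 9 7))^(-1)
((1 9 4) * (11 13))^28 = (13)(1 9 4)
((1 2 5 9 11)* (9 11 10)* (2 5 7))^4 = (1 5 11)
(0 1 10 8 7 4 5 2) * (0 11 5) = (0 1 10 8 7 4)(2 11 5) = [1, 10, 11, 3, 0, 2, 6, 4, 7, 9, 8, 5]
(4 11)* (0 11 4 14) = (0 11 14) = [11, 1, 2, 3, 4, 5, 6, 7, 8, 9, 10, 14, 12, 13, 0]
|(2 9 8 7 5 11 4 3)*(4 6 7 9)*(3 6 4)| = |(2 3)(4 6 7 5 11)(8 9)| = 10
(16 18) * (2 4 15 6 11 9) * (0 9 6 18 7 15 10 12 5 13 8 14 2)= (0 9)(2 4 10 12 5 13 8 14)(6 11)(7 15 18 16)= [9, 1, 4, 3, 10, 13, 11, 15, 14, 0, 12, 6, 5, 8, 2, 18, 7, 17, 16]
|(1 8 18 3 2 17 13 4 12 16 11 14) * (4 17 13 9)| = 13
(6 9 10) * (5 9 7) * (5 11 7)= [0, 1, 2, 3, 4, 9, 5, 11, 8, 10, 6, 7]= (5 9 10 6)(7 11)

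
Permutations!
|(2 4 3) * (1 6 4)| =5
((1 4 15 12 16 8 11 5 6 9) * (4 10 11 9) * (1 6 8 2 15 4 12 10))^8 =(2 12 9 5 10)(6 8 11 15 16) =((2 15 10 11 5 8 9 6 12 16))^8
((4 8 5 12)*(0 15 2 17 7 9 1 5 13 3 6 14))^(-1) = (0 14 6 3 13 8 4 12 5 1 9 7 17 2 15)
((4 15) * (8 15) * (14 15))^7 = (4 15 14 8)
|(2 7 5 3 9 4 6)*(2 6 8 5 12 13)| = |(2 7 12 13)(3 9 4 8 5)| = 20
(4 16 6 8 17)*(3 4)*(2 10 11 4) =(2 10 11 4 16 6 8 17 3) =[0, 1, 10, 2, 16, 5, 8, 7, 17, 9, 11, 4, 12, 13, 14, 15, 6, 3]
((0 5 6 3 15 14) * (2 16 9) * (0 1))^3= (16)(0 3 1 6 14 5 15)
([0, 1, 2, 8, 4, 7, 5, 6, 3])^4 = [0, 1, 2, 3, 4, 7, 5, 6, 8]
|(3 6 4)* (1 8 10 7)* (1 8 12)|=6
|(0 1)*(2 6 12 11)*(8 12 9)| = |(0 1)(2 6 9 8 12 11)| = 6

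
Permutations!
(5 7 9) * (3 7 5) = (3 7 9) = [0, 1, 2, 7, 4, 5, 6, 9, 8, 3]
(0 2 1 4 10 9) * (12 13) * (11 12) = (0 2 1 4 10 9)(11 12 13) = [2, 4, 1, 3, 10, 5, 6, 7, 8, 0, 9, 12, 13, 11]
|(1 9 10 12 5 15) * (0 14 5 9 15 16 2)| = 30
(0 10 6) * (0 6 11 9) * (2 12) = (0 10 11 9)(2 12) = [10, 1, 12, 3, 4, 5, 6, 7, 8, 0, 11, 9, 2]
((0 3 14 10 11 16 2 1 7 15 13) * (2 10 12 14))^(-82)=((0 3 2 1 7 15 13)(10 11 16)(12 14))^(-82)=(0 2 7 13 3 1 15)(10 16 11)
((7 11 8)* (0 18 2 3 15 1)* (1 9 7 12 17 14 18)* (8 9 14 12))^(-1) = (0 1)(2 18 14 15 3)(7 9 11)(12 17)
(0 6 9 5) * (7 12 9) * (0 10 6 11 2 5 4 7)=(0 11 2 5 10 6)(4 7 12 9)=[11, 1, 5, 3, 7, 10, 0, 12, 8, 4, 6, 2, 9]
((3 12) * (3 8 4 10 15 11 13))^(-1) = ((3 12 8 4 10 15 11 13))^(-1) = (3 13 11 15 10 4 8 12)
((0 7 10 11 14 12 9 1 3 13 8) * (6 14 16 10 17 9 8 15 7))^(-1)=((0 6 14 12 8)(1 3 13 15 7 17 9)(10 11 16))^(-1)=(0 8 12 14 6)(1 9 17 7 15 13 3)(10 16 11)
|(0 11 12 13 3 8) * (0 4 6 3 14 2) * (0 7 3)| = 11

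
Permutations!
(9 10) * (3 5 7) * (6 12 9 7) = (3 5 6 12 9 10 7) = [0, 1, 2, 5, 4, 6, 12, 3, 8, 10, 7, 11, 9]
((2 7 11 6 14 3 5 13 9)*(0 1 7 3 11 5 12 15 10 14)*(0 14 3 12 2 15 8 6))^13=(0 14 8 2 10 9 5 1 11 6 12 3 15 13 7)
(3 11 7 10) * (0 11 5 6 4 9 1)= (0 11 7 10 3 5 6 4 9 1)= [11, 0, 2, 5, 9, 6, 4, 10, 8, 1, 3, 7]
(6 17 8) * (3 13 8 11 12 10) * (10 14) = (3 13 8 6 17 11 12 14 10) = [0, 1, 2, 13, 4, 5, 17, 7, 6, 9, 3, 12, 14, 8, 10, 15, 16, 11]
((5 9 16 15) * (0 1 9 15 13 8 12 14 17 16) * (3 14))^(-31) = (0 9 1)(3 13 14 8 17 12 16)(5 15)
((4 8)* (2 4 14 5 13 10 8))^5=(14)(2 4)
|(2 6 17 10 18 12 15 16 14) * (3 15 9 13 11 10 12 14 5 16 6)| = |(2 3 15 6 17 12 9 13 11 10 18 14)(5 16)| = 12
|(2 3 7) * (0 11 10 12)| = |(0 11 10 12)(2 3 7)| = 12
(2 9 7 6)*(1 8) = [0, 8, 9, 3, 4, 5, 2, 6, 1, 7] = (1 8)(2 9 7 6)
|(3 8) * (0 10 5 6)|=|(0 10 5 6)(3 8)|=4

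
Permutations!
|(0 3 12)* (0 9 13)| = |(0 3 12 9 13)| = 5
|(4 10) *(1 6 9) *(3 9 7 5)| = 6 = |(1 6 7 5 3 9)(4 10)|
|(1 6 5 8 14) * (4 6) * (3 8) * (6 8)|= |(1 4 8 14)(3 6 5)|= 12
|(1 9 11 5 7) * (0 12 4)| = 15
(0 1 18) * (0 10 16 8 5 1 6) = (0 6)(1 18 10 16 8 5) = [6, 18, 2, 3, 4, 1, 0, 7, 5, 9, 16, 11, 12, 13, 14, 15, 8, 17, 10]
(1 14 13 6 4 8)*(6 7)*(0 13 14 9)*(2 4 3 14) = (0 13 7 6 3 14 2 4 8 1 9) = [13, 9, 4, 14, 8, 5, 3, 6, 1, 0, 10, 11, 12, 7, 2]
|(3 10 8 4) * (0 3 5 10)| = |(0 3)(4 5 10 8)| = 4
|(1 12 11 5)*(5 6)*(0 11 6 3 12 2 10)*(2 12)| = 20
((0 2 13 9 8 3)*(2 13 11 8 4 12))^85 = (0 12 3 4 8 9 11 13 2)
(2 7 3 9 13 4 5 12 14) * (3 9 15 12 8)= (2 7 9 13 4 5 8 3 15 12 14)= [0, 1, 7, 15, 5, 8, 6, 9, 3, 13, 10, 11, 14, 4, 2, 12]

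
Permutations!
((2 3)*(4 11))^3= (2 3)(4 11)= ((2 3)(4 11))^3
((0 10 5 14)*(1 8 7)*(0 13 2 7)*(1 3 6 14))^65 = (2 13 14 6 3 7)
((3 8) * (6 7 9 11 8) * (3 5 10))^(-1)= (3 10 5 8 11 9 7 6)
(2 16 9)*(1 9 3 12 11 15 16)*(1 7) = (1 9 2 7)(3 12 11 15 16) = [0, 9, 7, 12, 4, 5, 6, 1, 8, 2, 10, 15, 11, 13, 14, 16, 3]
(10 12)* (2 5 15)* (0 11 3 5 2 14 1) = (0 11 3 5 15 14 1)(10 12) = [11, 0, 2, 5, 4, 15, 6, 7, 8, 9, 12, 3, 10, 13, 1, 14]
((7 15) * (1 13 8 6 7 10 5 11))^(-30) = ((1 13 8 6 7 15 10 5 11))^(-30) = (1 10 6)(5 7 13)(8 11 15)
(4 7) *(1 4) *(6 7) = (1 4 6 7) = [0, 4, 2, 3, 6, 5, 7, 1]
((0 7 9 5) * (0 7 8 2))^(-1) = ((0 8 2)(5 7 9))^(-1) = (0 2 8)(5 9 7)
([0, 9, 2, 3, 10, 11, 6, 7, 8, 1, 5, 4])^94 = [0, 1, 2, 3, 5, 4, 6, 7, 8, 9, 11, 10]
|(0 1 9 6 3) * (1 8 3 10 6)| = 6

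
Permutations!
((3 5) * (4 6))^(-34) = (6)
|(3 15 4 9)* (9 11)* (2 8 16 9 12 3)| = |(2 8 16 9)(3 15 4 11 12)| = 20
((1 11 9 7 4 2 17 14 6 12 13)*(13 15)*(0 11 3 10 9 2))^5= ((0 11 2 17 14 6 12 15 13 1 3 10 9 7 4))^5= (0 6 3)(1 4 14)(2 15 9)(7 17 13)(10 11 12)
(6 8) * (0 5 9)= [5, 1, 2, 3, 4, 9, 8, 7, 6, 0]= (0 5 9)(6 8)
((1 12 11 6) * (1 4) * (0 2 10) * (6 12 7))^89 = ((0 2 10)(1 7 6 4)(11 12))^89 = (0 10 2)(1 7 6 4)(11 12)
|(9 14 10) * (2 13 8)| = |(2 13 8)(9 14 10)| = 3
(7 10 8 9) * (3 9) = (3 9 7 10 8) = [0, 1, 2, 9, 4, 5, 6, 10, 3, 7, 8]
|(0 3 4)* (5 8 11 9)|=12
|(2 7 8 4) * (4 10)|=|(2 7 8 10 4)|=5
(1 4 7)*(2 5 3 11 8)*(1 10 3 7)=[0, 4, 5, 11, 1, 7, 6, 10, 2, 9, 3, 8]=(1 4)(2 5 7 10 3 11 8)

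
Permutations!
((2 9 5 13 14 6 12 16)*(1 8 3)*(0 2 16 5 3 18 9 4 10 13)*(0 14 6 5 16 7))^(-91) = (0 7 16 12 6 13 10 4 2)(1 3 9 18 8)(5 14)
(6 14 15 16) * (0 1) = (0 1)(6 14 15 16) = [1, 0, 2, 3, 4, 5, 14, 7, 8, 9, 10, 11, 12, 13, 15, 16, 6]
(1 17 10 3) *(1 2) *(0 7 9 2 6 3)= (0 7 9 2 1 17 10)(3 6)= [7, 17, 1, 6, 4, 5, 3, 9, 8, 2, 0, 11, 12, 13, 14, 15, 16, 10]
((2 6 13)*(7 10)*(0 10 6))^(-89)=((0 10 7 6 13 2))^(-89)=(0 10 7 6 13 2)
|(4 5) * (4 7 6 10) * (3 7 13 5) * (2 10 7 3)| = 6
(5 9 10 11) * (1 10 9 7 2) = (1 10 11 5 7 2) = [0, 10, 1, 3, 4, 7, 6, 2, 8, 9, 11, 5]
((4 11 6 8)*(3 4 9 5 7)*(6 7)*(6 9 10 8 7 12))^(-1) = (3 7 6 12 11 4)(5 9)(8 10) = ((3 4 11 12 6 7)(5 9)(8 10))^(-1)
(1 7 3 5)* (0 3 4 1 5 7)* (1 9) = (0 3 7 4 9 1) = [3, 0, 2, 7, 9, 5, 6, 4, 8, 1]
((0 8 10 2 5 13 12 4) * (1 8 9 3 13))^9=((0 9 3 13 12 4)(1 8 10 2 5))^9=(0 13)(1 5 2 10 8)(3 4)(9 12)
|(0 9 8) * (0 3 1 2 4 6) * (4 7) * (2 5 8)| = 12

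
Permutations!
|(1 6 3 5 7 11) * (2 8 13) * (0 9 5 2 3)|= 28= |(0 9 5 7 11 1 6)(2 8 13 3)|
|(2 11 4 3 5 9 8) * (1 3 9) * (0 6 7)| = 15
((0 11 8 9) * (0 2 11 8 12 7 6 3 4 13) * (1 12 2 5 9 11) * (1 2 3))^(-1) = ((0 8 11 3 4 13)(1 12 7 6)(5 9))^(-1) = (0 13 4 3 11 8)(1 6 7 12)(5 9)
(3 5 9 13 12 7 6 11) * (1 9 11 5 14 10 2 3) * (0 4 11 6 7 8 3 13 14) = (0 4 11 1 9 14 10 2 13 12 8 3)(5 6) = [4, 9, 13, 0, 11, 6, 5, 7, 3, 14, 2, 1, 8, 12, 10]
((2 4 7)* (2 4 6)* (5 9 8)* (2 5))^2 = (2 5 8 6 9)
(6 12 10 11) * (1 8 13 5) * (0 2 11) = (0 2 11 6 12 10)(1 8 13 5) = [2, 8, 11, 3, 4, 1, 12, 7, 13, 9, 0, 6, 10, 5]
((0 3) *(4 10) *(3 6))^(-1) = ((0 6 3)(4 10))^(-1) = (0 3 6)(4 10)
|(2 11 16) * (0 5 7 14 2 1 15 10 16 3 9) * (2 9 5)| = |(0 2 11 3 5 7 14 9)(1 15 10 16)| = 8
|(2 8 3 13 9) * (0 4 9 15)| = |(0 4 9 2 8 3 13 15)| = 8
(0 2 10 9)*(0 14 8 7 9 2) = (2 10)(7 9 14 8) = [0, 1, 10, 3, 4, 5, 6, 9, 7, 14, 2, 11, 12, 13, 8]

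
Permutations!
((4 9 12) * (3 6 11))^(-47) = ((3 6 11)(4 9 12))^(-47) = (3 6 11)(4 9 12)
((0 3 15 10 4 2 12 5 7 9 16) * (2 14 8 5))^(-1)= ((0 3 15 10 4 14 8 5 7 9 16)(2 12))^(-1)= (0 16 9 7 5 8 14 4 10 15 3)(2 12)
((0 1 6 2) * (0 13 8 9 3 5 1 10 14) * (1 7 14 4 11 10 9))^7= (0 9 3 5 7 14)(1 2 8 6 13)(4 11 10)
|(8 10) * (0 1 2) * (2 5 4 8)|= 7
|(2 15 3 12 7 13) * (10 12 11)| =8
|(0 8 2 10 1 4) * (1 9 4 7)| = |(0 8 2 10 9 4)(1 7)| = 6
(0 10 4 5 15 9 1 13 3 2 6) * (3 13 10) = (0 3 2 6)(1 10 4 5 15 9) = [3, 10, 6, 2, 5, 15, 0, 7, 8, 1, 4, 11, 12, 13, 14, 9]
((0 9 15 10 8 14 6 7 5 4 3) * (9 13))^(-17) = ((0 13 9 15 10 8 14 6 7 5 4 3))^(-17) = (0 6 9 5 10 3 14 13 7 15 4 8)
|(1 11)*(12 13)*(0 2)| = 2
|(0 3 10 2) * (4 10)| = |(0 3 4 10 2)| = 5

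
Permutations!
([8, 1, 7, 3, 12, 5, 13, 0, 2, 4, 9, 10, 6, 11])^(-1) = (0 7 2 8)(4 9 10 11 13 6 12)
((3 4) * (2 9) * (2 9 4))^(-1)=((9)(2 4 3))^(-1)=(9)(2 3 4)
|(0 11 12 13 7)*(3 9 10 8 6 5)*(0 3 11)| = 10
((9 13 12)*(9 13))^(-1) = ((12 13))^(-1) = (12 13)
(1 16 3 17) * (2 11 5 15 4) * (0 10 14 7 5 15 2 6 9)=(0 10 14 7 5 2 11 15 4 6 9)(1 16 3 17)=[10, 16, 11, 17, 6, 2, 9, 5, 8, 0, 14, 15, 12, 13, 7, 4, 3, 1]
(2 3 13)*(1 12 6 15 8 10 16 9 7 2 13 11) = (1 12 6 15 8 10 16 9 7 2 3 11) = [0, 12, 3, 11, 4, 5, 15, 2, 10, 7, 16, 1, 6, 13, 14, 8, 9]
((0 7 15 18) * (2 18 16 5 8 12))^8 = ((0 7 15 16 5 8 12 2 18))^8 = (0 18 2 12 8 5 16 15 7)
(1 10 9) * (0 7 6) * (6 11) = (0 7 11 6)(1 10 9) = [7, 10, 2, 3, 4, 5, 0, 11, 8, 1, 9, 6]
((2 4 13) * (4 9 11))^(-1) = (2 13 4 11 9)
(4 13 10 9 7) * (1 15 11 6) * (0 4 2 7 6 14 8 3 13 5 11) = (0 4 5 11 14 8 3 13 10 9 6 1 15)(2 7) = [4, 15, 7, 13, 5, 11, 1, 2, 3, 6, 9, 14, 12, 10, 8, 0]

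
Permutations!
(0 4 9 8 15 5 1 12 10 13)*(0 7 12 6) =(0 4 9 8 15 5 1 6)(7 12 10 13) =[4, 6, 2, 3, 9, 1, 0, 12, 15, 8, 13, 11, 10, 7, 14, 5]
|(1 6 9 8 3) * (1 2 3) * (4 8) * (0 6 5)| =14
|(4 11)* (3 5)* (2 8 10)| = 6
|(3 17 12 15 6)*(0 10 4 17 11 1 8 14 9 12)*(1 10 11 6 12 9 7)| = 20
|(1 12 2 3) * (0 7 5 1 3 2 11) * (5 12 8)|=|(0 7 12 11)(1 8 5)|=12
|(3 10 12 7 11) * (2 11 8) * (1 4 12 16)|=10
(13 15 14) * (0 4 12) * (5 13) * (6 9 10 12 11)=(0 4 11 6 9 10 12)(5 13 15 14)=[4, 1, 2, 3, 11, 13, 9, 7, 8, 10, 12, 6, 0, 15, 5, 14]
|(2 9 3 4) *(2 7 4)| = 6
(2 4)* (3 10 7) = [0, 1, 4, 10, 2, 5, 6, 3, 8, 9, 7] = (2 4)(3 10 7)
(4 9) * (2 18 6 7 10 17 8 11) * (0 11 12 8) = (0 11 2 18 6 7 10 17)(4 9)(8 12) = [11, 1, 18, 3, 9, 5, 7, 10, 12, 4, 17, 2, 8, 13, 14, 15, 16, 0, 6]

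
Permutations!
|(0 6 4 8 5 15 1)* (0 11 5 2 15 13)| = 10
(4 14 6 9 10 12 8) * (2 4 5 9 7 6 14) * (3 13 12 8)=(14)(2 4)(3 13 12)(5 9 10 8)(6 7)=[0, 1, 4, 13, 2, 9, 7, 6, 5, 10, 8, 11, 3, 12, 14]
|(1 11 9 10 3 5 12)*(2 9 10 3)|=8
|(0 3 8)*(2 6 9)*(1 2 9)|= |(9)(0 3 8)(1 2 6)|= 3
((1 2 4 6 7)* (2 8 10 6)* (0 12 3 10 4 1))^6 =((0 12 3 10 6 7)(1 8 4 2))^6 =(12)(1 4)(2 8)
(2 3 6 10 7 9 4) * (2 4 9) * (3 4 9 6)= [0, 1, 4, 3, 9, 5, 10, 2, 8, 6, 7]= (2 4 9 6 10 7)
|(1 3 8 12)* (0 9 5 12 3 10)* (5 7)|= |(0 9 7 5 12 1 10)(3 8)|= 14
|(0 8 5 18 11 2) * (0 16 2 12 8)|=|(2 16)(5 18 11 12 8)|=10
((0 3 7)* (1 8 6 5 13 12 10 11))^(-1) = ((0 3 7)(1 8 6 5 13 12 10 11))^(-1) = (0 7 3)(1 11 10 12 13 5 6 8)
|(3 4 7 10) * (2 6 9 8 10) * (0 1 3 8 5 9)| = |(0 1 3 4 7 2 6)(5 9)(8 10)| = 14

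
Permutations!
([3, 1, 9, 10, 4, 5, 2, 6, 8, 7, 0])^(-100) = (0 10 3)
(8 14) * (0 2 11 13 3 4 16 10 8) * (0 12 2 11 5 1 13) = [11, 13, 5, 4, 16, 1, 6, 7, 14, 9, 8, 0, 2, 3, 12, 15, 10] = (0 11)(1 13 3 4 16 10 8 14 12 2 5)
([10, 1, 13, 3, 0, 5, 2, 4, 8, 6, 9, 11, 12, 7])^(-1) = [4, 1, 6, 3, 7, 5, 9, 13, 8, 10, 0, 11, 12, 2]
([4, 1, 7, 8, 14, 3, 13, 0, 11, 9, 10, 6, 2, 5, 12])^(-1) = (0 7 2 12 14 4)(3 5 13 6 11 8)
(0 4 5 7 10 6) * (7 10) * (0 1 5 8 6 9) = [4, 5, 2, 3, 8, 10, 1, 7, 6, 0, 9] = (0 4 8 6 1 5 10 9)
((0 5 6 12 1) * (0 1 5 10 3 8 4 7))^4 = (0 4 3)(5 6 12)(7 8 10) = ((0 10 3 8 4 7)(5 6 12))^4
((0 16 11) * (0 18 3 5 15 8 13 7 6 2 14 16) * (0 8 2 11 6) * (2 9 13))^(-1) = ((0 8 2 14 16 6 11 18 3 5 15 9 13 7))^(-1) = (0 7 13 9 15 5 3 18 11 6 16 14 2 8)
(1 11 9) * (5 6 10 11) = (1 5 6 10 11 9) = [0, 5, 2, 3, 4, 6, 10, 7, 8, 1, 11, 9]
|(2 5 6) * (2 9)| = 4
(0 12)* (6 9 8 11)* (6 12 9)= (0 9 8 11 12)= [9, 1, 2, 3, 4, 5, 6, 7, 11, 8, 10, 12, 0]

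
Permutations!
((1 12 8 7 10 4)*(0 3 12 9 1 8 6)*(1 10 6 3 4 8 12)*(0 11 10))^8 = (0 12 1)(3 9 4)(6 8 11 7 10)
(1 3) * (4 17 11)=(1 3)(4 17 11)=[0, 3, 2, 1, 17, 5, 6, 7, 8, 9, 10, 4, 12, 13, 14, 15, 16, 11]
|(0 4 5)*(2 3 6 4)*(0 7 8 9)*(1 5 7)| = |(0 2 3 6 4 7 8 9)(1 5)| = 8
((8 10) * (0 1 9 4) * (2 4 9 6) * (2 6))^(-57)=((0 1 2 4)(8 10))^(-57)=(0 4 2 1)(8 10)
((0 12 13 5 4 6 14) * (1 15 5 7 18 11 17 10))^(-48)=((0 12 13 7 18 11 17 10 1 15 5 4 6 14))^(-48)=(0 1 13 5 18 6 17)(4 11 14 10 12 15 7)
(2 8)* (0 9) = (0 9)(2 8) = [9, 1, 8, 3, 4, 5, 6, 7, 2, 0]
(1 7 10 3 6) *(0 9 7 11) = (0 9 7 10 3 6 1 11) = [9, 11, 2, 6, 4, 5, 1, 10, 8, 7, 3, 0]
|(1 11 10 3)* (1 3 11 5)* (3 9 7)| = |(1 5)(3 9 7)(10 11)| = 6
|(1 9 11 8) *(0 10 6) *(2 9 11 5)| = |(0 10 6)(1 11 8)(2 9 5)| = 3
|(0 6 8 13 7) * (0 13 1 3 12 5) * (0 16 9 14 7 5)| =|(0 6 8 1 3 12)(5 16 9 14 7 13)| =6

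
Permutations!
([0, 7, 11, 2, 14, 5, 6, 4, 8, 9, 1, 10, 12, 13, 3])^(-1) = [0, 10, 3, 14, 7, 5, 6, 1, 8, 9, 11, 2, 12, 13, 4]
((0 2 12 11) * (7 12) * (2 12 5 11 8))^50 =(0 12 8 2 7 5 11)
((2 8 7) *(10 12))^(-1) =(2 7 8)(10 12)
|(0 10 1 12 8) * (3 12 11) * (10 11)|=10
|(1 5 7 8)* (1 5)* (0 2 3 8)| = |(0 2 3 8 5 7)| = 6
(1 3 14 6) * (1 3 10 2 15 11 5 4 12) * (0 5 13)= (0 5 4 12 1 10 2 15 11 13)(3 14 6)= [5, 10, 15, 14, 12, 4, 3, 7, 8, 9, 2, 13, 1, 0, 6, 11]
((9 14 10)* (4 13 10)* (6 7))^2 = (4 10 14 13 9)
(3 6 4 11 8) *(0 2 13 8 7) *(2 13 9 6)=(0 13 8 3 2 9 6 4 11 7)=[13, 1, 9, 2, 11, 5, 4, 0, 3, 6, 10, 7, 12, 8]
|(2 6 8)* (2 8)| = 2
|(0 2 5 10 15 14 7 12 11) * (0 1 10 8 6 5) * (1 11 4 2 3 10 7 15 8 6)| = |(0 3 10 8 1 7 12 4 2)(5 6)(14 15)| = 18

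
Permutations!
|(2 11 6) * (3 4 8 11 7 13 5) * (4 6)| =|(2 7 13 5 3 6)(4 8 11)| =6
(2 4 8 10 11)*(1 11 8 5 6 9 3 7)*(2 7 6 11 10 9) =(1 10 8 9 3 6 2 4 5 11 7) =[0, 10, 4, 6, 5, 11, 2, 1, 9, 3, 8, 7]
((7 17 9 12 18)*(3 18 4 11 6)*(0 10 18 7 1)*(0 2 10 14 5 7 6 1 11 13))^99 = (1 11 18 10 2)(3 6)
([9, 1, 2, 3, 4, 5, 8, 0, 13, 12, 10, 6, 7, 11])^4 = [0, 1, 2, 3, 4, 5, 6, 7, 8, 9, 10, 11, 12, 13]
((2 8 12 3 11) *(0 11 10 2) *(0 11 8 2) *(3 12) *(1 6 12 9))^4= ((0 8 3 10)(1 6 12 9))^4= (12)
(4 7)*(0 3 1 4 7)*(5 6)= (7)(0 3 1 4)(5 6)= [3, 4, 2, 1, 0, 6, 5, 7]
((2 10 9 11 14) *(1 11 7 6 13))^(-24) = ((1 11 14 2 10 9 7 6 13))^(-24) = (1 2 7)(6 11 10)(9 13 14)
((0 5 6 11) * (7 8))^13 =((0 5 6 11)(7 8))^13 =(0 5 6 11)(7 8)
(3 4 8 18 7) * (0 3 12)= (0 3 4 8 18 7 12)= [3, 1, 2, 4, 8, 5, 6, 12, 18, 9, 10, 11, 0, 13, 14, 15, 16, 17, 7]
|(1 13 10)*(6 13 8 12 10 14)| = |(1 8 12 10)(6 13 14)| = 12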